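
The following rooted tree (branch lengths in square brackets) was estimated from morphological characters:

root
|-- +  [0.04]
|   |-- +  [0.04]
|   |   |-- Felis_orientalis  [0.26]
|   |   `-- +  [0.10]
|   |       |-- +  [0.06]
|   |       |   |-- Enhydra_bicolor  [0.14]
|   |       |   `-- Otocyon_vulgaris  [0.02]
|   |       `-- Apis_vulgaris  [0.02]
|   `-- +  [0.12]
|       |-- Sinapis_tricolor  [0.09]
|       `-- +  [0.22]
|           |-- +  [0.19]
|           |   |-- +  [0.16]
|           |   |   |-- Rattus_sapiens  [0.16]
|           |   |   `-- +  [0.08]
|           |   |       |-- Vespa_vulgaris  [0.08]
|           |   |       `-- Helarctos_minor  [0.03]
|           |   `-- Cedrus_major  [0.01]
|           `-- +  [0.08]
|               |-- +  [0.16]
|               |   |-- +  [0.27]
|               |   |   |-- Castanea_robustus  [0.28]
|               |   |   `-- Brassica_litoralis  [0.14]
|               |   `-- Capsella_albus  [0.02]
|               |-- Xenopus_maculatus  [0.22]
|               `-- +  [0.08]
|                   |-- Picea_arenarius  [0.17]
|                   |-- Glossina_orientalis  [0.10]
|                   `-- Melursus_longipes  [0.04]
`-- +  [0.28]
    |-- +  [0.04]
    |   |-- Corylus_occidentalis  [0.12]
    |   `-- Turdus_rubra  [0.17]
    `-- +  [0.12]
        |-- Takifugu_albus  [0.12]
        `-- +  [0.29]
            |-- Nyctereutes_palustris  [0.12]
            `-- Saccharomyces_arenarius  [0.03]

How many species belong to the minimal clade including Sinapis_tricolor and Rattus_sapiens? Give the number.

12

The MRCA of Sinapis_tricolor and Rattus_sapiens is the node subtending (Sinapis_tricolor,(((Rattus_sapiens,(Vespa_vulgaris,Helarctos_minor)),Cedrus_major),(((Castanea_robustus,Brassica_litoralis),Capsella_albus),Xenopus_maculatus,(Picea_arenarius,Glossina_orientalis,Melursus_longipes)))).
That clade contains 12 terminal taxa: Brassica_litoralis, Capsella_albus, Castanea_robustus, Cedrus_major, Glossina_orientalis, Helarctos_minor, Melursus_longipes, Picea_arenarius, Rattus_sapiens, Sinapis_tricolor, Vespa_vulgaris, Xenopus_maculatus.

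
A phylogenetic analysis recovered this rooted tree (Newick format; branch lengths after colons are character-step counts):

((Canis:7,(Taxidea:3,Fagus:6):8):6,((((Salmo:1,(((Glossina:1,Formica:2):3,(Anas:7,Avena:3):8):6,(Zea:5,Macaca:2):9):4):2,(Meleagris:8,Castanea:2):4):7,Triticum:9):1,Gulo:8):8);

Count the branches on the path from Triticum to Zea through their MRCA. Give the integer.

6

The MRCA of Triticum and Zea is the node subtending (((Salmo,(((Glossina,Formica),(Anas,Avena)),(Zea,Macaca))),(Meleagris,Castanea)),Triticum).
From Triticum up to that node: 1 branch. From Zea up to the same node: 5 branches. Total: 1 + 5 = 6.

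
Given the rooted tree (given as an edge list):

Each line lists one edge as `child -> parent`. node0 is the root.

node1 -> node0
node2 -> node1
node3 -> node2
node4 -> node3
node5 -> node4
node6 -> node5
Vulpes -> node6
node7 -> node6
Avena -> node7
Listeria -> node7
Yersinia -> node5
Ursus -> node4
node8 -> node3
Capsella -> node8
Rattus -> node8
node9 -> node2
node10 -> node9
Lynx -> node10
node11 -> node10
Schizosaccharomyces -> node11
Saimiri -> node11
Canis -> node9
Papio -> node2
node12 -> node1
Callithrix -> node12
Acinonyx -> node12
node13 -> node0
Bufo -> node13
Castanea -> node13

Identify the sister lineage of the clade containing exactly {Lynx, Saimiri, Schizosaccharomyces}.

The clade containing exactly {Lynx, Saimiri, Schizosaccharomyces} attaches to the tree at the node subtending ((Lynx,(Schizosaccharomyces,Saimiri)),Canis).
The other lineage descending from that same node — the sister group — is the single tip Canis.

Canis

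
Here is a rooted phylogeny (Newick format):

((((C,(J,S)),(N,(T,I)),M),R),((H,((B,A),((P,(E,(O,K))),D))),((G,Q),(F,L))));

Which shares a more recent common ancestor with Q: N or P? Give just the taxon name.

P

The MRCA of Q and P subtends ((H,((B,A),((P,(E,(O,K))),D))),((G,Q),(F,L))) (12 taxa).
The MRCA of Q and N is the root, subtending the entire tree (20 taxa).
The first is nested inside the second, so Q shares a more recent common ancestor with P.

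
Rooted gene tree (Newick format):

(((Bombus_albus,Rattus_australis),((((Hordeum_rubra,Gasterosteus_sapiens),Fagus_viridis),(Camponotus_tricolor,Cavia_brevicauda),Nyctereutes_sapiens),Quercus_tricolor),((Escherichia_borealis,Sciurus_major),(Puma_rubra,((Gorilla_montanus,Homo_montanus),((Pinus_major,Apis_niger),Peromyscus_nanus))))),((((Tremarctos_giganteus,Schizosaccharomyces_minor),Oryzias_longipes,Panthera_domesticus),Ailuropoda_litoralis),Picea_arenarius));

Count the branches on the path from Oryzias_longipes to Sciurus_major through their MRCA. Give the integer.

The MRCA of Oryzias_longipes and Sciurus_major is the root of the tree.
From Oryzias_longipes up to that node: 4 branches. From Sciurus_major up to the same node: 4 branches. Total: 4 + 4 = 8.

8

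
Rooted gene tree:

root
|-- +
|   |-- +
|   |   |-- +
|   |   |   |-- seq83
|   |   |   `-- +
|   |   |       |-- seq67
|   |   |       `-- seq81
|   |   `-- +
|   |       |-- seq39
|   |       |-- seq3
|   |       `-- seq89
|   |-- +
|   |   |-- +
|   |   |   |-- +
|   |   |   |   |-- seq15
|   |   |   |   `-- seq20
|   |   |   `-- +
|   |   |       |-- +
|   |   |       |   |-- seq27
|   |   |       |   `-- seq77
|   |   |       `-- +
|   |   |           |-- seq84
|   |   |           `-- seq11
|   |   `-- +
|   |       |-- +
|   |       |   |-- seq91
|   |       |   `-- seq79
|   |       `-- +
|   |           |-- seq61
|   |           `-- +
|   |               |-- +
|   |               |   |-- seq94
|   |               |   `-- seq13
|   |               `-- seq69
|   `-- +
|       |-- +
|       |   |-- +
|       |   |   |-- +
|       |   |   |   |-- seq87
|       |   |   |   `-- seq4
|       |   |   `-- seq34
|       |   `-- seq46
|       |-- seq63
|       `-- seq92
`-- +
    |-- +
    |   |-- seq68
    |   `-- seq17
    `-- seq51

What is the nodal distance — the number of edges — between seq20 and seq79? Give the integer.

The MRCA of seq20 and seq79 is the node subtending (((seq15,seq20),((seq27,seq77),(seq84,seq11))),((seq91,seq79),(seq61,((seq94,seq13),seq69)))).
From seq20 up to that node: 3 branches. From seq79 up to the same node: 3 branches. Total: 3 + 3 = 6.

6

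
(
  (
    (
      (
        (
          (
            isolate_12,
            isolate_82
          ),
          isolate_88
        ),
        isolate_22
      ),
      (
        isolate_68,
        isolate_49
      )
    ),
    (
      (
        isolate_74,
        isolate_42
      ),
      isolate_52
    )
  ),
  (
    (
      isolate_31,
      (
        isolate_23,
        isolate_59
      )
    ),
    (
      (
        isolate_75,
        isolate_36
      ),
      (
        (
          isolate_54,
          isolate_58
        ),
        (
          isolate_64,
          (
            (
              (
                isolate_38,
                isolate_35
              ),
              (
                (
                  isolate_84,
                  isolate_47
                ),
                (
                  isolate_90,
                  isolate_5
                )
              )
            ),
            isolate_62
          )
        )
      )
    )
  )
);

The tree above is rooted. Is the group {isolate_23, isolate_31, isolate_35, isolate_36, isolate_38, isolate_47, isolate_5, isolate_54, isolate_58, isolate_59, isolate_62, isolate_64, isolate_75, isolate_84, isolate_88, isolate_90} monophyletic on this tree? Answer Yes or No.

The MRCA of the listed taxa is the root, so the smallest clade containing them is the whole tree.
That clade also contains isolate_12, isolate_22, isolate_42, isolate_49, isolate_52, isolate_68, isolate_74, isolate_82, which are not in the proposed group, so the group is not monophyletic.

No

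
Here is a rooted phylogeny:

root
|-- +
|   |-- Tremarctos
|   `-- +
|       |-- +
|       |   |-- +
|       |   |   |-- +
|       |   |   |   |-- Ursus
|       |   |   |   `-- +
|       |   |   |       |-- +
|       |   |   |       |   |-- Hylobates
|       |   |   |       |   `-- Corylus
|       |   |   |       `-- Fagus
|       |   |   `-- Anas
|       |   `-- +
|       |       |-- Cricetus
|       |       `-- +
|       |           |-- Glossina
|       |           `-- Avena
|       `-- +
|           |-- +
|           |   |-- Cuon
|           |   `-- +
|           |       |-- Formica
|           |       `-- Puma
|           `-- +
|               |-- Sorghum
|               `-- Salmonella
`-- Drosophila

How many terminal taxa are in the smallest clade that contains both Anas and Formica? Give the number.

The MRCA of Anas and Formica is the node subtending ((((Ursus,((Hylobates,Corylus),Fagus)),Anas),(Cricetus,(Glossina,Avena))),((Cuon,(Formica,Puma)),(Sorghum,Salmonella))).
That clade contains 13 terminal taxa: Anas, Avena, Corylus, Cricetus, Cuon, Fagus, Formica, Glossina, Hylobates, Puma, Salmonella, Sorghum, Ursus.

13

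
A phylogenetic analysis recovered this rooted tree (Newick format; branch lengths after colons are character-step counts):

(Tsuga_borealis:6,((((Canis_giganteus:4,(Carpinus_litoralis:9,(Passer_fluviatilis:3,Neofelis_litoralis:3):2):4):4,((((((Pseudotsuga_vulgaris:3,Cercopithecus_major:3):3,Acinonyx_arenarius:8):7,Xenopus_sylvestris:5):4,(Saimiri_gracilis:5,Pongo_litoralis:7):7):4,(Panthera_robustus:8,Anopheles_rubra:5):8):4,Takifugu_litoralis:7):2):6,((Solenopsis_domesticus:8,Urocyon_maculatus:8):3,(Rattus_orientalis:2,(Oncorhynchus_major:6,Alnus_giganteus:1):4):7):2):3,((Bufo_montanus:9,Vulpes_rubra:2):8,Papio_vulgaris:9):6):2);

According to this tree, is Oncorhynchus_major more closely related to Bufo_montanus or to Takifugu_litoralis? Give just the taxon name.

Takifugu_litoralis

The MRCA of Oncorhynchus_major and Takifugu_litoralis subtends (((Canis_giganteus,(Carpinus_litoralis,(Passer_fluviatilis,Neofelis_litoralis))),((((((Pseudotsuga_vulgaris,Cercopithecus_major),Acinonyx_arenarius),Xenopus_sylvestris),(Saimiri_gracilis,Pongo_litoralis)),(Panthera_robustus,Anopheles_rubra)),Takifugu_litoralis)),((Solenopsis_domesticus,Urocyon_maculatus),(Rattus_orientalis,(Oncorhynchus_major,Alnus_giganteus)))) (18 taxa).
The MRCA of Oncorhynchus_major and Bufo_montanus subtends ((((Canis_giganteus,(Carpinus_litoralis,(Passer_fluviatilis,Neofelis_litoralis))),((((((Pseudotsuga_vulgaris,Cercopithecus_major),Acinonyx_arenarius),Xenopus_sylvestris),(Saimiri_gracilis,Pongo_litoralis)),(Panthera_robustus,Anopheles_rubra)),Takifugu_litoralis)),((Solenopsis_domesticus,Urocyon_maculatus),(Rattus_orientalis,(Oncorhynchus_major,Alnus_giganteus)))),((Bufo_montanus,Vulpes_rubra),Papio_vulgaris)) (21 taxa).
The first is nested inside the second, so Oncorhynchus_major shares a more recent common ancestor with Takifugu_litoralis.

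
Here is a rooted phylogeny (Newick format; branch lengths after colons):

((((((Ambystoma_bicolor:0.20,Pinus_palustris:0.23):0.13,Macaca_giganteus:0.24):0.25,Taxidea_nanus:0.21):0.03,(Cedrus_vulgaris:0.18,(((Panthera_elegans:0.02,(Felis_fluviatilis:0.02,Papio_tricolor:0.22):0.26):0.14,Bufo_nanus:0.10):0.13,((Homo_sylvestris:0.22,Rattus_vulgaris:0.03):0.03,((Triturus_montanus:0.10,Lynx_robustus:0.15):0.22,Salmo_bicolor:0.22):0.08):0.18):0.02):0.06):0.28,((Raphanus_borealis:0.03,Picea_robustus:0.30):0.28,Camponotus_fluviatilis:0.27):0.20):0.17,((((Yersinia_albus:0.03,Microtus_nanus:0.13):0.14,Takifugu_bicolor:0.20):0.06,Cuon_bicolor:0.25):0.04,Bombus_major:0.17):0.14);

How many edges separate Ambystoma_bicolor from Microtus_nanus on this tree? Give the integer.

The MRCA of Ambystoma_bicolor and Microtus_nanus is the root of the tree.
From Ambystoma_bicolor up to that node: 6 branches. From Microtus_nanus up to the same node: 5 branches. Total: 6 + 5 = 11.

11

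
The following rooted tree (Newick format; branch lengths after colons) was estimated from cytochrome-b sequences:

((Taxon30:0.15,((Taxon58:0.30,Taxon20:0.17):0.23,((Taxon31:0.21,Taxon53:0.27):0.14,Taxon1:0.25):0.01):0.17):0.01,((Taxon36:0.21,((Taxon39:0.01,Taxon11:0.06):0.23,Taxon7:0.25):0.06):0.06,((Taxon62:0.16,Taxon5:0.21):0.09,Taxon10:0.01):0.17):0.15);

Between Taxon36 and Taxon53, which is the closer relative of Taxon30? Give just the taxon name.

The MRCA of Taxon30 and Taxon53 subtends (Taxon30,((Taxon58,Taxon20),((Taxon31,Taxon53),Taxon1))) (6 taxa).
The MRCA of Taxon30 and Taxon36 is the root, subtending the entire tree (13 taxa).
The first is nested inside the second, so Taxon30 shares a more recent common ancestor with Taxon53.

Taxon53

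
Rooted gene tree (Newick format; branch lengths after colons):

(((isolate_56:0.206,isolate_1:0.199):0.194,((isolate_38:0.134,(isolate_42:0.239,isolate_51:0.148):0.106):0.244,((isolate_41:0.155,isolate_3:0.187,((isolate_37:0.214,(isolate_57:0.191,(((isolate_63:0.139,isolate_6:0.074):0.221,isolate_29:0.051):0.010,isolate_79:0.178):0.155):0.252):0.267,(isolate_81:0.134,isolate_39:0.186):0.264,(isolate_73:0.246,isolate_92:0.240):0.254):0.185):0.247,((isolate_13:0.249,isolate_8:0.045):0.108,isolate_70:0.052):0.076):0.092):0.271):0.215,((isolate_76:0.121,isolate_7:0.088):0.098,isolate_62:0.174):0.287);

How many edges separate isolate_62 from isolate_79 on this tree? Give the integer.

The MRCA of isolate_62 and isolate_79 is the root of the tree.
From isolate_62 up to that node: 2 branches. From isolate_79 up to the same node: 9 branches. Total: 2 + 9 = 11.

11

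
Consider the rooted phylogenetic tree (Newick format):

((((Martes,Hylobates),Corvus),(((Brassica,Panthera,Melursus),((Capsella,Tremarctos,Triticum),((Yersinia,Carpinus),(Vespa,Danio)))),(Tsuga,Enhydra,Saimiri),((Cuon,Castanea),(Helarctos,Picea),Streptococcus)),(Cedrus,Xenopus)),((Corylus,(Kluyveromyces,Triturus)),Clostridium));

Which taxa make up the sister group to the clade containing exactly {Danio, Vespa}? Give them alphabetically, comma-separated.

Carpinus, Yersinia

The clade containing exactly {Danio, Vespa} attaches to the tree at the node subtending ((Yersinia,Carpinus),(Vespa,Danio)).
The other lineage descending from that same node — the sister group — is (Yersinia,Carpinus); its 2 tips in alphabetical order are the answer.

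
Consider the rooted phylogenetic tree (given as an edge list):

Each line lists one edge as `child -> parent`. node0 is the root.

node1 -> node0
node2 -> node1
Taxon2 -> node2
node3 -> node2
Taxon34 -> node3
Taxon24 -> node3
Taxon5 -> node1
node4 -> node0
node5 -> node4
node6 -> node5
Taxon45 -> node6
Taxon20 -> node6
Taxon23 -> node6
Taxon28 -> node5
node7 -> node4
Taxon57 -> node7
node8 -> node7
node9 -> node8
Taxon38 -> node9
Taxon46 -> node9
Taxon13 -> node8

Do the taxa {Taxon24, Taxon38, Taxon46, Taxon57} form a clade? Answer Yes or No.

The MRCA of the listed taxa is the root, so the smallest clade containing them is the whole tree.
That clade also contains Taxon13, Taxon2, Taxon20, Taxon23, Taxon28, Taxon34, Taxon45, Taxon5, which are not in the proposed group, so the group is not monophyletic.

No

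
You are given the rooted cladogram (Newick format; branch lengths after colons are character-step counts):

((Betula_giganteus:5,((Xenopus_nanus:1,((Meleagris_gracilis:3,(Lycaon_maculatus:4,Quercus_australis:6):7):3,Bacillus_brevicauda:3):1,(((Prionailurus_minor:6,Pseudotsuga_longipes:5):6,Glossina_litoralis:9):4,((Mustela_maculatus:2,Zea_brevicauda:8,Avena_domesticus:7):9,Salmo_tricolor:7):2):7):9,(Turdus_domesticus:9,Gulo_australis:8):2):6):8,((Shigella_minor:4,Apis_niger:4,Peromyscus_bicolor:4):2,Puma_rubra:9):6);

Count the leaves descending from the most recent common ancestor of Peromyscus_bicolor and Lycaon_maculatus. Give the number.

The MRCA of Peromyscus_bicolor and Lycaon_maculatus is the root, so the clade is the entire tree.
That clade contains 19 terminal taxa: Apis_niger, Avena_domesticus, Bacillus_brevicauda, Betula_giganteus, Glossina_litoralis, Gulo_australis, Lycaon_maculatus, Meleagris_gracilis, Mustela_maculatus, Peromyscus_bicolor, Prionailurus_minor, Pseudotsuga_longipes, Puma_rubra, Quercus_australis, Salmo_tricolor, Shigella_minor, Turdus_domesticus, Xenopus_nanus, Zea_brevicauda.

19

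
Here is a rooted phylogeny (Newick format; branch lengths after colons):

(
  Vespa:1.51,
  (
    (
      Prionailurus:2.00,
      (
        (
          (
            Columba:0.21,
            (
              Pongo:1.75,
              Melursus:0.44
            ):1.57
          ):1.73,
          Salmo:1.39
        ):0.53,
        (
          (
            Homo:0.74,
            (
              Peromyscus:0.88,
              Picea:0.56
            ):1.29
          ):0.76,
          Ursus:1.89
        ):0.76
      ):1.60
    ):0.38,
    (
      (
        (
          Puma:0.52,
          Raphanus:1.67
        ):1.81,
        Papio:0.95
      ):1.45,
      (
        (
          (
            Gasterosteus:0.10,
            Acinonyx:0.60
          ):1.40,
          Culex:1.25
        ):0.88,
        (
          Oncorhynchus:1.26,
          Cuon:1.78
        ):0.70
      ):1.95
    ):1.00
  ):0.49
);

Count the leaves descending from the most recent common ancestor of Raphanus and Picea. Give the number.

17

The MRCA of Raphanus and Picea is the node subtending ((Prionailurus,(((Columba,(Pongo,Melursus)),Salmo),((Homo,(Peromyscus,Picea)),Ursus))),(((Puma,Raphanus),Papio),(((Gasterosteus,Acinonyx),Culex),(Oncorhynchus,Cuon)))).
That clade contains 17 terminal taxa: Acinonyx, Columba, Culex, Cuon, Gasterosteus, Homo, Melursus, Oncorhynchus, Papio, Peromyscus, Picea, Pongo, Prionailurus, Puma, Raphanus, Salmo, Ursus.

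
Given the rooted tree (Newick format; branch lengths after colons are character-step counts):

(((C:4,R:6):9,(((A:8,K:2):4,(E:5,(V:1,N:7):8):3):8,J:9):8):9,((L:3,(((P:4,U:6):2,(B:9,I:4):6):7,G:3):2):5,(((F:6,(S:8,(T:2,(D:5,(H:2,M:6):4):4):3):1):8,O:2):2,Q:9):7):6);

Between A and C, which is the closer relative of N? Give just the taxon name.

A

The MRCA of N and A subtends ((A,K),(E,(V,N))) (5 taxa).
The MRCA of N and C subtends ((C,R),(((A,K),(E,(V,N))),J)) (8 taxa).
The first is nested inside the second, so N shares a more recent common ancestor with A.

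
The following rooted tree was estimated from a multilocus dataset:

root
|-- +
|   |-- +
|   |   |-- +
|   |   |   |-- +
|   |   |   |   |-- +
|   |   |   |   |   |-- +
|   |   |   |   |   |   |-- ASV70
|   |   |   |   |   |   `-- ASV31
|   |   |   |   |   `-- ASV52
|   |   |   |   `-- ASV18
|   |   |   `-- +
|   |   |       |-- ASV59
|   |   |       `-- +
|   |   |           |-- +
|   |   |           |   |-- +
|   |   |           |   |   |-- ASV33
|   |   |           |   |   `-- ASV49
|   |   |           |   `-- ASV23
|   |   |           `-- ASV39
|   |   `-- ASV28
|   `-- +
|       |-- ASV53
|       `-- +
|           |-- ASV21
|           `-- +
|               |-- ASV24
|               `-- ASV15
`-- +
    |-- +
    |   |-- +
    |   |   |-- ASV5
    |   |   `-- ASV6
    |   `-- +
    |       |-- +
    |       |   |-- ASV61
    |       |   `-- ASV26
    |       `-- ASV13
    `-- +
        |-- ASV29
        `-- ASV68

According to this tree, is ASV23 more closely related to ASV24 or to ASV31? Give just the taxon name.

ASV31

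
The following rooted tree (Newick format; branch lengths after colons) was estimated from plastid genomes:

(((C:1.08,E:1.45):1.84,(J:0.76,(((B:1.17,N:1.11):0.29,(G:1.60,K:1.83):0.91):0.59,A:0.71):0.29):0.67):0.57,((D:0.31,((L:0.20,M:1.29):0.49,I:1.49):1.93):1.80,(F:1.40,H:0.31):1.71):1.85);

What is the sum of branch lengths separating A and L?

The path runs A → … → MRCA → … → L; the MRCA is the root of the tree.
Branch lengths along that path: 0.71 + 0.29 + 0.67 + 0.57 + 1.85 + 1.80 + 1.93 + 0.49 + 0.20 = 8.51.

8.51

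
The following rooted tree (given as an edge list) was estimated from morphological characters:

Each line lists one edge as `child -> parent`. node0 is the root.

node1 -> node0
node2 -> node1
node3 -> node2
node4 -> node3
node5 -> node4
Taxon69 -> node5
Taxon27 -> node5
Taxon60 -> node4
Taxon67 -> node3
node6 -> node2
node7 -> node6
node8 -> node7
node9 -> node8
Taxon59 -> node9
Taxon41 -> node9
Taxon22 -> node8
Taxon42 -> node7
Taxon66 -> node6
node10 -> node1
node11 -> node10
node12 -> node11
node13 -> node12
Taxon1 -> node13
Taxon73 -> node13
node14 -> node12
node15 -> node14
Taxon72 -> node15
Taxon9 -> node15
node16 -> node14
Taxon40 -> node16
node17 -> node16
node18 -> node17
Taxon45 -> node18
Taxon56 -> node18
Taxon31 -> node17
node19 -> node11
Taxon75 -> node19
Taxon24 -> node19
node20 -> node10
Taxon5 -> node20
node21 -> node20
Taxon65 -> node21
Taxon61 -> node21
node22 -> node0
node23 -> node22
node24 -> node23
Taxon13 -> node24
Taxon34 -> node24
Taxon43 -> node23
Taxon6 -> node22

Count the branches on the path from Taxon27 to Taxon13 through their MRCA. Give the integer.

The MRCA of Taxon27 and Taxon13 is the root of the tree.
From Taxon27 up to that node: 6 branches. From Taxon13 up to the same node: 4 branches. Total: 6 + 4 = 10.

10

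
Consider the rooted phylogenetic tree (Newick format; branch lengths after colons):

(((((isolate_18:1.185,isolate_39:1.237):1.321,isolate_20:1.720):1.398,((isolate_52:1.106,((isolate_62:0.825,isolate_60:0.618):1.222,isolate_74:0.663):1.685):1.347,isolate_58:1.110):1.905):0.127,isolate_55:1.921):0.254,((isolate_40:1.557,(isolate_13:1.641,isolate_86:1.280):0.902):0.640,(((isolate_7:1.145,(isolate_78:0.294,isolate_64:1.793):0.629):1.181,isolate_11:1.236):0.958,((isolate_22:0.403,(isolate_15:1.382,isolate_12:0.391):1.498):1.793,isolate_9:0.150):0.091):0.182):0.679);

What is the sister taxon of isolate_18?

isolate_39

isolate_18 attaches to the tree at the node subtending (isolate_18,isolate_39).
The other lineage descending from that same node — the sister group — is the single tip isolate_39.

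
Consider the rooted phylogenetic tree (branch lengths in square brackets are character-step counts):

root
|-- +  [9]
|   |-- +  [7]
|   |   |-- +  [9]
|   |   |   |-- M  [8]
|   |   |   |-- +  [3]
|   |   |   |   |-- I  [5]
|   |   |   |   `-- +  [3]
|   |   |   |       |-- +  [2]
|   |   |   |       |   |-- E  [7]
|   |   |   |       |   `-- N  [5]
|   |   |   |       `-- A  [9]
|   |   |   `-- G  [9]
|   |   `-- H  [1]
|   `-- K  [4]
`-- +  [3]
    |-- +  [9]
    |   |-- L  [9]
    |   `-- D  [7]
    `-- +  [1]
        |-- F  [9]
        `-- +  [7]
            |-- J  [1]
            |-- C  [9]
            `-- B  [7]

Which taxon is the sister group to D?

L

D attaches to the tree at the node subtending (L,D).
The other lineage descending from that same node — the sister group — is the single tip L.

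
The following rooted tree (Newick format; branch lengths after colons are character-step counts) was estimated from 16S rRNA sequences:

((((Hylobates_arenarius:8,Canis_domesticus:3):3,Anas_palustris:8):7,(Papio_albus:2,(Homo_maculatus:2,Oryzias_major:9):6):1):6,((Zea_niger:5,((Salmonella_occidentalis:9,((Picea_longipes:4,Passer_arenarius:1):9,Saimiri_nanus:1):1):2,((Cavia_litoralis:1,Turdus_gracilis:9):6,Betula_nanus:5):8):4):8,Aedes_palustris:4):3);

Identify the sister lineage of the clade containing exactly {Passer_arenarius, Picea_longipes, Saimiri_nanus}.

Salmonella_occidentalis

The clade containing exactly {Passer_arenarius, Picea_longipes, Saimiri_nanus} attaches to the tree at the node subtending (Salmonella_occidentalis,((Picea_longipes,Passer_arenarius),Saimiri_nanus)).
The other lineage descending from that same node — the sister group — is the single tip Salmonella_occidentalis.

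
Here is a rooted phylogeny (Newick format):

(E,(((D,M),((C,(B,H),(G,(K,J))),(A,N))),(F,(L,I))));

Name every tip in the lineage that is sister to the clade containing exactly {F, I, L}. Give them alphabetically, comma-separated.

A, B, C, D, G, H, J, K, M, N

The clade containing exactly {F, I, L} attaches to the tree at the node subtending (((D,M),((C,(B,H),(G,(K,J))),(A,N))),(F,(L,I))).
The other lineage descending from that same node — the sister group — is ((D,M),((C,(B,H),(G,(K,J))),(A,N))); its 10 tips in alphabetical order are the answer.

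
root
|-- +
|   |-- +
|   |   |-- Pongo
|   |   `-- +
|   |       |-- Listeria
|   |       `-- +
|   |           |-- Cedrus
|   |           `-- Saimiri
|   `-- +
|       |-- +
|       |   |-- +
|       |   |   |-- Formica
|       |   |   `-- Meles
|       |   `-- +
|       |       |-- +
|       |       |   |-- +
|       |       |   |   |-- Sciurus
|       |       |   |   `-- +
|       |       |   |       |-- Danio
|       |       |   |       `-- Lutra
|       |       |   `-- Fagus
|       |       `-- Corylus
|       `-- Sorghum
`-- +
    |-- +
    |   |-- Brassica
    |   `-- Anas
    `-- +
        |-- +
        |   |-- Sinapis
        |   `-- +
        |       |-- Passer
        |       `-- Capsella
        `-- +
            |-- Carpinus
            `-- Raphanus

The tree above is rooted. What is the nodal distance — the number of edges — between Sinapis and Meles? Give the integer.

9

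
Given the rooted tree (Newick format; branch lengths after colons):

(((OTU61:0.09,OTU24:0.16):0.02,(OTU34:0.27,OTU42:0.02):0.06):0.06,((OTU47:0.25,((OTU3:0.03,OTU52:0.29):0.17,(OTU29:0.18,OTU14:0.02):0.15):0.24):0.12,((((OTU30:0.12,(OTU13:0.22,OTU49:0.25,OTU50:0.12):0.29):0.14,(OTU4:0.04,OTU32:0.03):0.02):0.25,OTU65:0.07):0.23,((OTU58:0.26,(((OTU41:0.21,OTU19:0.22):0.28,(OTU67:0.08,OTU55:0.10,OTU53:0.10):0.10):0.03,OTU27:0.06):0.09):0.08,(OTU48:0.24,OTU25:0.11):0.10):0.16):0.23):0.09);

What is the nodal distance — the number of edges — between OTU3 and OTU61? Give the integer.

The MRCA of OTU3 and OTU61 is the root of the tree.
From OTU3 up to that node: 5 branches. From OTU61 up to the same node: 3 branches. Total: 5 + 3 = 8.

8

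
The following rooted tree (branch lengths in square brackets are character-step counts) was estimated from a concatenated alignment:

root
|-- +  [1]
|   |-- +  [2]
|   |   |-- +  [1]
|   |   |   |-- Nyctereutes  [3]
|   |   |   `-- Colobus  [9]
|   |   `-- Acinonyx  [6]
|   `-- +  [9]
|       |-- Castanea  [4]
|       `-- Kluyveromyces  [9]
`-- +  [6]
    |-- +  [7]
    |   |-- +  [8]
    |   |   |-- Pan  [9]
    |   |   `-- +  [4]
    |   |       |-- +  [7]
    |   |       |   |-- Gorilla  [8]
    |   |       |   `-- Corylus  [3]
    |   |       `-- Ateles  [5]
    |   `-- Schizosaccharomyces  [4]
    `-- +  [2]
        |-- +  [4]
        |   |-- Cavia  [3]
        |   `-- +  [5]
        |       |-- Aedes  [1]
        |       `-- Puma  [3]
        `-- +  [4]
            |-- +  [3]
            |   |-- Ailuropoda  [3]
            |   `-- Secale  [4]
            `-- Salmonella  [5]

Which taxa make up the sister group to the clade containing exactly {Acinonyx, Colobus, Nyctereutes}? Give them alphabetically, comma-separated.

Castanea, Kluyveromyces

The clade containing exactly {Acinonyx, Colobus, Nyctereutes} attaches to the tree at the node subtending (((Nyctereutes,Colobus),Acinonyx),(Castanea,Kluyveromyces)).
The other lineage descending from that same node — the sister group — is (Castanea,Kluyveromyces); its 2 tips in alphabetical order are the answer.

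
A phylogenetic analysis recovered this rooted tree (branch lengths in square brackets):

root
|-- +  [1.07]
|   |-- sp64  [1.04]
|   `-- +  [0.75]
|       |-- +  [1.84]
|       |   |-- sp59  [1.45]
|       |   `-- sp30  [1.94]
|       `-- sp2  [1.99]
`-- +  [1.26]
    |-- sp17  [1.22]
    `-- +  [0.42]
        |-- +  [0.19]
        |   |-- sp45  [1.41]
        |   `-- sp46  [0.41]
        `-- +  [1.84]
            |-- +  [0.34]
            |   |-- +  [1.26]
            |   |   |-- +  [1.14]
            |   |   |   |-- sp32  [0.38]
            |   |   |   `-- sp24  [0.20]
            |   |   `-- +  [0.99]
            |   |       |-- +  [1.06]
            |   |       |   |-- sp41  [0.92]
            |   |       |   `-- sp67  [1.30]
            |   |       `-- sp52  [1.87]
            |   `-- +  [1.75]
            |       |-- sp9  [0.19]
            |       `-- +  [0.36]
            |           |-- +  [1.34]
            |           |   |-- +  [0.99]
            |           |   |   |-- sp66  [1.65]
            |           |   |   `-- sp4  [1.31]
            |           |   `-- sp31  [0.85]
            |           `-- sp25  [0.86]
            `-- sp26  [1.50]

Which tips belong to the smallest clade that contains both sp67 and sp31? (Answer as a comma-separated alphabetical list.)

sp24, sp25, sp31, sp32, sp4, sp41, sp52, sp66, sp67, sp9

Tracing sp67: it sits inside (sp41,sp67).
Tracing sp31: it sits inside ((sp66,sp4),sp31).
The smallest clade enclosing both is (((sp32,sp24),((sp41,sp67),sp52)),(sp9,(((sp66,sp4),sp31),sp25))); the answer is its 10 terminal taxa in alphabetical order.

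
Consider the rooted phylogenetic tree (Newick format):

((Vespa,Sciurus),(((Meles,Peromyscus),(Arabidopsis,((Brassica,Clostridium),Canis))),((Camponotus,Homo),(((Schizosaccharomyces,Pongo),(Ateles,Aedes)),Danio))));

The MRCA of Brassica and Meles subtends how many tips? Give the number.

6

The MRCA of Brassica and Meles is the node subtending ((Meles,Peromyscus),(Arabidopsis,((Brassica,Clostridium),Canis))).
That clade contains 6 terminal taxa: Arabidopsis, Brassica, Canis, Clostridium, Meles, Peromyscus.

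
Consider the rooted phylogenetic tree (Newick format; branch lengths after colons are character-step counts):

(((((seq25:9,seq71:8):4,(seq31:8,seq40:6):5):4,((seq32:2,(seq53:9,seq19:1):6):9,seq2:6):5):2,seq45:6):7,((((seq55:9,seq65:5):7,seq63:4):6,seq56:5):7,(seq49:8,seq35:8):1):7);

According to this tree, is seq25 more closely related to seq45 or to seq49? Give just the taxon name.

seq45

The MRCA of seq25 and seq45 subtends ((((seq25,seq71),(seq31,seq40)),((seq32,(seq53,seq19)),seq2)),seq45) (9 taxa).
The MRCA of seq25 and seq49 is the root, subtending the entire tree (15 taxa).
The first is nested inside the second, so seq25 shares a more recent common ancestor with seq45.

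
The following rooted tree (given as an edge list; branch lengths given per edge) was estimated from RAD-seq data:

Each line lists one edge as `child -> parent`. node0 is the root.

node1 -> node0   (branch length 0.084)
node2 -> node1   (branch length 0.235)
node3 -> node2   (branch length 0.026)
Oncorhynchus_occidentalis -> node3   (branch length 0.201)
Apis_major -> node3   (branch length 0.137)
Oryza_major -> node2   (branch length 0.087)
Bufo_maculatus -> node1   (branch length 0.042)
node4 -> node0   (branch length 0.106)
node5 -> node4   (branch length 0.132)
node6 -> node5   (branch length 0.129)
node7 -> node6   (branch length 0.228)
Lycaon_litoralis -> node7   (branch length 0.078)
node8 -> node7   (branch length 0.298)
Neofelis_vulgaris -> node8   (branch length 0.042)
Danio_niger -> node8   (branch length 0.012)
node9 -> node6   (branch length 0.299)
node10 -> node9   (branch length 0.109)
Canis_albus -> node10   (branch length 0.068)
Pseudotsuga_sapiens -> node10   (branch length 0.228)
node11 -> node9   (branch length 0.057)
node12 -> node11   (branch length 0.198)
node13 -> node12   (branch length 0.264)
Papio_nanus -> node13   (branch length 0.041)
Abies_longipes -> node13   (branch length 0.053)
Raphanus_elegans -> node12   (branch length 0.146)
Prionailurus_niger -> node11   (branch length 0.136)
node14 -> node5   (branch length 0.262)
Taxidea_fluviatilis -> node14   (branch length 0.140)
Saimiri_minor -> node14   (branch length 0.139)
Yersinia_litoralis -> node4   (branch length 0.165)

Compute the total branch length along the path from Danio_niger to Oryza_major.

1.311

The path runs Danio_niger → … → MRCA → … → Oryza_major; the MRCA is the root of the tree.
Branch lengths along that path: 0.012 + 0.298 + 0.228 + 0.129 + 0.132 + 0.106 + 0.084 + 0.235 + 0.087 = 1.311.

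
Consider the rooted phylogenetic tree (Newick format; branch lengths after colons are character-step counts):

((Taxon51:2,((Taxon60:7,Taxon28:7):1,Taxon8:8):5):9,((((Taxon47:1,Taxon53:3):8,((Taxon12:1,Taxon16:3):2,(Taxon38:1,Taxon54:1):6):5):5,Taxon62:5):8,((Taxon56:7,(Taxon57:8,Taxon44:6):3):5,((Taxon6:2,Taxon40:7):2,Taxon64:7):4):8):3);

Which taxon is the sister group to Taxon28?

Taxon60

Taxon28 attaches to the tree at the node subtending (Taxon60,Taxon28).
The other lineage descending from that same node — the sister group — is the single tip Taxon60.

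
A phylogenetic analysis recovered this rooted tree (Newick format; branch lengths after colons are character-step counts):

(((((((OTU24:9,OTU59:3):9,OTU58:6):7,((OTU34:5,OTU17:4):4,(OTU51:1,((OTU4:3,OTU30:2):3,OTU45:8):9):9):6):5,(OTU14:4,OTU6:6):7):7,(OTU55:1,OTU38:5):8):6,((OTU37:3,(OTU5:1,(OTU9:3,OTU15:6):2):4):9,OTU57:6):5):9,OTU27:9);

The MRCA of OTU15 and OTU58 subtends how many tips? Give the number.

18

The MRCA of OTU15 and OTU58 is the node subtending ((((((OTU24,OTU59),OTU58),((OTU34,OTU17),(OTU51,((OTU4,OTU30),OTU45)))),(OTU14,OTU6)),(OTU55,OTU38)),((OTU37,(OTU5,(OTU9,OTU15))),OTU57)).
That clade contains 18 terminal taxa: OTU14, OTU15, OTU17, OTU24, OTU30, OTU34, OTU37, OTU38, OTU4, OTU45, OTU5, OTU51, OTU55, OTU57, OTU58, OTU59, OTU6, OTU9.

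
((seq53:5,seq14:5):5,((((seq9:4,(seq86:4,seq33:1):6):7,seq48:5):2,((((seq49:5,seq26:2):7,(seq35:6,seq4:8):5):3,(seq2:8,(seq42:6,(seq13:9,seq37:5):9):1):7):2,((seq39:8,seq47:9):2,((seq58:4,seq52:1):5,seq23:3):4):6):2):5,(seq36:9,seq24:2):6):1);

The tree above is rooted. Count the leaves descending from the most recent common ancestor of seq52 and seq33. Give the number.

17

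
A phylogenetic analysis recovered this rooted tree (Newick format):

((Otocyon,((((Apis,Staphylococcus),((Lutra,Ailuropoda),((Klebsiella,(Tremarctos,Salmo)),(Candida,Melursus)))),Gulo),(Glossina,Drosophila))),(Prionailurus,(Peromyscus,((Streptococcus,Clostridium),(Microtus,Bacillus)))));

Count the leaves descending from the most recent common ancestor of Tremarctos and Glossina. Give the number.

The MRCA of Tremarctos and Glossina is the node subtending ((((Apis,Staphylococcus),((Lutra,Ailuropoda),((Klebsiella,(Tremarctos,Salmo)),(Candida,Melursus)))),Gulo),(Glossina,Drosophila)).
That clade contains 12 terminal taxa: Ailuropoda, Apis, Candida, Drosophila, Glossina, Gulo, Klebsiella, Lutra, Melursus, Salmo, Staphylococcus, Tremarctos.

12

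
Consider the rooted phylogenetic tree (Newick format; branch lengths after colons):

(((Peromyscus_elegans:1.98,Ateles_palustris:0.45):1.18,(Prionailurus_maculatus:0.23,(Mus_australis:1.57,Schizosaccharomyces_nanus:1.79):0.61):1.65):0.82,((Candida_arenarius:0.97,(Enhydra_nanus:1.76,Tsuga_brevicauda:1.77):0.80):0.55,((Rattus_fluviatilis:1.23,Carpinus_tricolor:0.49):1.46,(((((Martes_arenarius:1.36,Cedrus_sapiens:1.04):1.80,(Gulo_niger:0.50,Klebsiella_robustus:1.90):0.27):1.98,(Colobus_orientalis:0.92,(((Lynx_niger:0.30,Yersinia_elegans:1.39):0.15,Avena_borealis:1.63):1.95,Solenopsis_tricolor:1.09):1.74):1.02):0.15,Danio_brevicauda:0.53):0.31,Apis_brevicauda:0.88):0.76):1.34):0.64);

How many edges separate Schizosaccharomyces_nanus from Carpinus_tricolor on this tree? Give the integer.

8

The MRCA of Schizosaccharomyces_nanus and Carpinus_tricolor is the root of the tree.
From Schizosaccharomyces_nanus up to that node: 4 branches. From Carpinus_tricolor up to the same node: 4 branches. Total: 4 + 4 = 8.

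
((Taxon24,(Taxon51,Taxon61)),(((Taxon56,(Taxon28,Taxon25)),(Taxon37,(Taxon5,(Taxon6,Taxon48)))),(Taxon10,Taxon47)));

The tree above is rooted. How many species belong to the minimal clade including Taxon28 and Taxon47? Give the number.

The MRCA of Taxon28 and Taxon47 is the node subtending (((Taxon56,(Taxon28,Taxon25)),(Taxon37,(Taxon5,(Taxon6,Taxon48)))),(Taxon10,Taxon47)).
That clade contains 9 terminal taxa: Taxon10, Taxon25, Taxon28, Taxon37, Taxon47, Taxon48, Taxon5, Taxon56, Taxon6.

9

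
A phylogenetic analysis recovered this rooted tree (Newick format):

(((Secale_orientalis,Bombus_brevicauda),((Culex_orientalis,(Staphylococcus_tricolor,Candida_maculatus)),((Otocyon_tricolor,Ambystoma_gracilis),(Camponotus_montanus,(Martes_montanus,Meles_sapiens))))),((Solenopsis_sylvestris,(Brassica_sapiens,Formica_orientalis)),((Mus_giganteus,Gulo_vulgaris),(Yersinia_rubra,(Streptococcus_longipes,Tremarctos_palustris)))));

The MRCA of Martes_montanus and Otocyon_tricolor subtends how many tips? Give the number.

5

The MRCA of Martes_montanus and Otocyon_tricolor is the node subtending ((Otocyon_tricolor,Ambystoma_gracilis),(Camponotus_montanus,(Martes_montanus,Meles_sapiens))).
That clade contains 5 terminal taxa: Ambystoma_gracilis, Camponotus_montanus, Martes_montanus, Meles_sapiens, Otocyon_tricolor.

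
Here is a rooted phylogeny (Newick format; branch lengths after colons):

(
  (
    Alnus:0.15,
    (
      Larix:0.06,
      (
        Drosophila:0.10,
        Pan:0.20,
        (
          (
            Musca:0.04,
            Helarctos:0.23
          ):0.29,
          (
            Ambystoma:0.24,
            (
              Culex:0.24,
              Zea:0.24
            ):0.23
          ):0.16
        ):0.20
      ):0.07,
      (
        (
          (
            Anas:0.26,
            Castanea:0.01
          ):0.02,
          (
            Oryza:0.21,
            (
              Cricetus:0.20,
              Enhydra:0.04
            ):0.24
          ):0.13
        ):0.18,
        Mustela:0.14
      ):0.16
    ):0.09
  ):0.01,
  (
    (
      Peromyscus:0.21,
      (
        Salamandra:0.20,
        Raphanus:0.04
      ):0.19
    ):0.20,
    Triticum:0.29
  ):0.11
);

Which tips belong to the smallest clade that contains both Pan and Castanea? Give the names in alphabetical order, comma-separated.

Ambystoma, Anas, Castanea, Cricetus, Culex, Drosophila, Enhydra, Helarctos, Larix, Musca, Mustela, Oryza, Pan, Zea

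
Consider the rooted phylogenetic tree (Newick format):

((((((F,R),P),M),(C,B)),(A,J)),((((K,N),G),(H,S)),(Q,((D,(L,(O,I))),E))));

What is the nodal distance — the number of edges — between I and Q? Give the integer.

6

The MRCA of I and Q is the node subtending (Q,((D,(L,(O,I))),E)).
From I up to that node: 5 branches. From Q up to the same node: 1 branch. Total: 5 + 1 = 6.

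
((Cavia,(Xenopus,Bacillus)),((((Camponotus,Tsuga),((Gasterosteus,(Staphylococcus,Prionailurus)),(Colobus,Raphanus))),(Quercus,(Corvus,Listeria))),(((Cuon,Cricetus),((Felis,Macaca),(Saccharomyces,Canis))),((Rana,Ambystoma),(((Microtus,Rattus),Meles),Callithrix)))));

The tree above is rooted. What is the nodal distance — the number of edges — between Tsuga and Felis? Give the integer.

9

The MRCA of Tsuga and Felis is the node subtending ((((Camponotus,Tsuga),((Gasterosteus,(Staphylococcus,Prionailurus)),(Colobus,Raphanus))),(Quercus,(Corvus,Listeria))),(((Cuon,Cricetus),((Felis,Macaca),(Saccharomyces,Canis))),((Rana,Ambystoma),(((Microtus,Rattus),Meles),Callithrix)))).
From Tsuga up to that node: 4 branches. From Felis up to the same node: 5 branches. Total: 4 + 5 = 9.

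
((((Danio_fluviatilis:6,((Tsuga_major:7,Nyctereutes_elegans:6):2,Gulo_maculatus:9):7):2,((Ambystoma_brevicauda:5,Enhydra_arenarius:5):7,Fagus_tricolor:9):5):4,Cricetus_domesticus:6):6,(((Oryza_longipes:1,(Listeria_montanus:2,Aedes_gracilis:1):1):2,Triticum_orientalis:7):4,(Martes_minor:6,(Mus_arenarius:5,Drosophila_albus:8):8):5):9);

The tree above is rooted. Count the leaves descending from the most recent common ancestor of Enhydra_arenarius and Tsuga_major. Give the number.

7

The MRCA of Enhydra_arenarius and Tsuga_major is the node subtending ((Danio_fluviatilis,((Tsuga_major,Nyctereutes_elegans),Gulo_maculatus)),((Ambystoma_brevicauda,Enhydra_arenarius),Fagus_tricolor)).
That clade contains 7 terminal taxa: Ambystoma_brevicauda, Danio_fluviatilis, Enhydra_arenarius, Fagus_tricolor, Gulo_maculatus, Nyctereutes_elegans, Tsuga_major.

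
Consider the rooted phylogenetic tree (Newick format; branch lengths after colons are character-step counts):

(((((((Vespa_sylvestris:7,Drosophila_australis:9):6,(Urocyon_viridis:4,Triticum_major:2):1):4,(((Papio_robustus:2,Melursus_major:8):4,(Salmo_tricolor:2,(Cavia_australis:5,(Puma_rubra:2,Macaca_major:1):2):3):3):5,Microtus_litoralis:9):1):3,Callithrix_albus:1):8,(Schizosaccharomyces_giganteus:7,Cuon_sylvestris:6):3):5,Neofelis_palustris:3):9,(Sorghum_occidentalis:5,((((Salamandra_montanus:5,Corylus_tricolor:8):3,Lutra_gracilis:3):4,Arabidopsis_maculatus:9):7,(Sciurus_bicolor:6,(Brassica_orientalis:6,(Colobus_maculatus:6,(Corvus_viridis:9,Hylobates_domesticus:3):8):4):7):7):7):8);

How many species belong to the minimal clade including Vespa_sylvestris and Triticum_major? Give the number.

The MRCA of Vespa_sylvestris and Triticum_major is the node subtending ((Vespa_sylvestris,Drosophila_australis),(Urocyon_viridis,Triticum_major)).
That clade contains 4 terminal taxa: Drosophila_australis, Triticum_major, Urocyon_viridis, Vespa_sylvestris.

4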